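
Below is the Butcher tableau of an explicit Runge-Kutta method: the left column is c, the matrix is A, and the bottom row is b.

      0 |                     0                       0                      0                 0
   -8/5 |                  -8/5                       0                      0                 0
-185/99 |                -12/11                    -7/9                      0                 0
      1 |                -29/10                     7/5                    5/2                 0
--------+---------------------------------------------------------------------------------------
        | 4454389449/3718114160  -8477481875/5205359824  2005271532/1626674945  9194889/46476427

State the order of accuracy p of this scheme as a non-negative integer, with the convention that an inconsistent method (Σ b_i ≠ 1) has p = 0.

b = (4454389449/3718114160, -8477481875/5205359824, 2005271532/1626674945, 9194889/46476427)
c = (0, -8/5, -185/99, 1)
Ac = (0, 0, 56/45, -34213/4950)
Σ b_i: 4454389449/3718114160·1 + (-8477481875/5205359824)·1 + 2005271532/1626674945·1 + 9194889/46476427·1 = 1 ✓
b·c: (-8477481875/5205359824)·(-8/5) + 2005271532/1626674945·(-185/99) + 9194889/46476427·1 = 1/2 ✓
b·c²: (-8477481875/5205359824)·64/25 + 2005271532/1626674945·34225/9801 + 9194889/46476427·1 = 1/3 ✓
b·Ac: 2005271532/1626674945·56/45 + 9194889/46476427·(-34213/4950) = 1/6 ✓
b·c³: (-8477481875/5205359824)·(-512/125) + 2005271532/1626674945·(-6331625/970299) + 9194889/46476427·1 = -16227020507/13803498819 ≠ 1/4 ⇒ order 3.
b·(c∘Ac): 2005271532/1626674945·(-2072/891) + 9194889/46476427·(-34213/4950) = -29518068589/6971464050 ≠ 1/8
b·Ac²: 2005271532/1626674945·(-448/225) + 9194889/46476427·30172321/2450250 = -2530505359/138034988190 ≠ 1/12
b·A²c: 9194889/46476427·28/9 = 85818964/139429281 ≠ 1/24

3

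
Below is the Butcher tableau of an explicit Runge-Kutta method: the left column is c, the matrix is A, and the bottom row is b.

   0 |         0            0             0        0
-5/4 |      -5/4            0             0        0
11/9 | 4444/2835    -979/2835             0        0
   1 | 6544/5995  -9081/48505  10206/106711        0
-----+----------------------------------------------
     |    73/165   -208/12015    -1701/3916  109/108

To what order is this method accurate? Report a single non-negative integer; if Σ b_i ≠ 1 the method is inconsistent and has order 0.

b = (73/165, -208/12015, -1701/3916, 109/108)
c = (0, -5/4, 11/9, 1)
Ac = (0, 0, 979/2268, 153/436)
Σ b_i: 73/165·1 + (-208/12015)·1 + (-1701/3916)·1 + 109/108·1 = 1 ✓
b·c: (-208/12015)·(-5/4) + (-1701/3916)·11/9 + 109/108·1 = 1/2 ✓
b·c²: (-208/12015)·25/16 + (-1701/3916)·121/81 + 109/108·1 = 1/3 ✓
b·Ac: (-1701/3916)·979/2268 + 109/108·153/436 = 1/6 ✓
b·c³: (-208/12015)·(-125/64) + (-1701/3916)·1331/729 + 109/108·1 = 1/4 ✓
b·(c∘Ac): (-1701/3916)·10769/20412 + 109/108·153/436 = 1/8 ✓
b·Ac²: (-1701/3916)·(-4895/9072) + 109/108·(-261/1744) = 1/12 ✓
b·A²c: 109/108·9/218 = 1/24 ✓; 4 stages ⇒ order 4.

4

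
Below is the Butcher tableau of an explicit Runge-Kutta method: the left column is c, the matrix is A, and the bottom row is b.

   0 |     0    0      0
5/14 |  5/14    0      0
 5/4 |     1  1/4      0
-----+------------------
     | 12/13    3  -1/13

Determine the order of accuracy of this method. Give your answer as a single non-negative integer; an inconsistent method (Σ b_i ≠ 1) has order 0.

0

b = (12/13, 3, -1/13)
c = (0, 5/14, 5/4)
Ac = (0, 0, 5/56)
Σ b_i: 12/13·1 + 3·1 + (-1/13)·1 = 50/13 ≠ 1 ⇒ order 0.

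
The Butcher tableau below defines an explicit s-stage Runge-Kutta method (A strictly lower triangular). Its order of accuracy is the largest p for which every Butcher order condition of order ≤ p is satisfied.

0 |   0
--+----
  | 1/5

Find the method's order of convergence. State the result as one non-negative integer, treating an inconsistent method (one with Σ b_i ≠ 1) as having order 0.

b = (1/5)
c = (0)
Σ b_i: 1/5·1 = 1/5 ≠ 1 ⇒ order 0.

0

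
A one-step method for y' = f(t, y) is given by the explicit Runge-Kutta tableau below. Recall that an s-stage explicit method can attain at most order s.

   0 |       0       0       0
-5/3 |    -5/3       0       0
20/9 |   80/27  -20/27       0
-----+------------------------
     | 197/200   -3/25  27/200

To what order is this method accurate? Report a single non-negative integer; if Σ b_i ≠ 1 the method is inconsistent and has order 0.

b = (197/200, -3/25, 27/200)
c = (0, -5/3, 20/9)
Ac = (0, 0, 100/81)
Σ b_i: 197/200·1 + (-3/25)·1 + 27/200·1 = 1 ✓
b·c: (-3/25)·(-5/3) + 27/200·20/9 = 1/2 ✓
b·c²: (-3/25)·25/9 + 27/200·400/81 = 1/3 ✓
b·Ac: 27/200·100/81 = 1/6 ✓; 3 stages ⇒ order 3.

3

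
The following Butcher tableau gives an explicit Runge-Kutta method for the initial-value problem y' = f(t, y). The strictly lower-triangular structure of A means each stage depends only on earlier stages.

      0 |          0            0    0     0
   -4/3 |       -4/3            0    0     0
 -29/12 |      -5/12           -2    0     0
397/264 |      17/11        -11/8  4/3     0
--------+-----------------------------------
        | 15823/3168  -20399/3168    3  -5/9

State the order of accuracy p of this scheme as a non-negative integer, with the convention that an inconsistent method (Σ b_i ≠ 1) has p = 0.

b = (15823/3168, -20399/3168, 3, -5/9)
c = (0, -4/3, -29/12, 397/264)
Ac = (0, 0, 8/3, -25/18)
Σ b_i: 15823/3168·1 + (-20399/3168)·1 + 3·1 + (-5/9)·1 = 1 ✓
b·c: (-20399/3168)·(-4/3) + 3·(-29/12) + (-5/9)·397/264 = 1/2 ✓
b·c²: (-20399/3168)·16/9 + 3·841/144 + (-5/9)·157609/69696 = 3021695/627264 ≠ 1/3 ⇒ order 2.
b·Ac: 3·8/3 + (-5/9)·(-25/18) = 1421/162 ≠ 1/6

2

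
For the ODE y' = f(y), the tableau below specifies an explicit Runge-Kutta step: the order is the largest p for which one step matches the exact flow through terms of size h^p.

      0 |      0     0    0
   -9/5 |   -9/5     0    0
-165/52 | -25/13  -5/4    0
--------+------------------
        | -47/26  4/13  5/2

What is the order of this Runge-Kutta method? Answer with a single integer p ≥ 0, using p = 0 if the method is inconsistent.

1

b = (-47/26, 4/13, 5/2)
c = (0, -9/5, -165/52)
Ac = (0, 0, 9/4)
Σ b_i: (-47/26)·1 + 4/13·1 + 5/2·1 = 1 ✓
b·c: 4/13·(-9/5) + 5/2·(-165/52) = -4413/520 ≠ 1/2 ⇒ order 1.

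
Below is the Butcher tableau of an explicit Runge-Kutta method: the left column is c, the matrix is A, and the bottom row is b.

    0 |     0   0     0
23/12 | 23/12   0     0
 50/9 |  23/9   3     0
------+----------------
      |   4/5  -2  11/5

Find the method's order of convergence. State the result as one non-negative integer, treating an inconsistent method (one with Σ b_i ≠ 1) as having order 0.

b = (4/5, -2, 11/5)
c = (0, 23/12, 50/9)
Ac = (0, 0, 23/4)
Σ b_i: 4/5·1 + (-2)·1 + 11/5·1 = 1 ✓
b·c: (-2)·23/12 + 11/5·50/9 = 151/18 ≠ 1/2 ⇒ order 1.

1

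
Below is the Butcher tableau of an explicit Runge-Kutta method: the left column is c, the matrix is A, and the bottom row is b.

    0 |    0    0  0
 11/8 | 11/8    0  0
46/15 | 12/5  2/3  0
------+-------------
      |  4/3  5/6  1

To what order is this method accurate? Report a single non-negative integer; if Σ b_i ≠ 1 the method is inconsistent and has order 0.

0

b = (4/3, 5/6, 1)
c = (0, 11/8, 46/15)
Ac = (0, 0, 11/12)
Σ b_i: 4/3·1 + 5/6·1 + 1·1 = 19/6 ≠ 1 ⇒ order 0.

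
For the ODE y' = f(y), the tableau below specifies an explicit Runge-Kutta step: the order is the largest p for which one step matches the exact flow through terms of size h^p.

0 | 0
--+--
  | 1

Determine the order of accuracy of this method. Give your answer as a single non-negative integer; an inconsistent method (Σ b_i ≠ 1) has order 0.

1

b = (1)
c = (0)
Σ b_i: 1·1 = 1 ✓; 1 stage ⇒ order 1.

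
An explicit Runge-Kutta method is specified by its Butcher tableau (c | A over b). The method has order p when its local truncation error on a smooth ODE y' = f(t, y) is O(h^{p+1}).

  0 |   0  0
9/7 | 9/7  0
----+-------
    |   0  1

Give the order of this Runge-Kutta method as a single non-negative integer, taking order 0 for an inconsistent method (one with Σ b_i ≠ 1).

1

b = (0, 1)
c = (0, 9/7)
Σ b_i: 1·1 = 1 ✓
b·c: 1·9/7 = 9/7 ≠ 1/2 ⇒ order 1.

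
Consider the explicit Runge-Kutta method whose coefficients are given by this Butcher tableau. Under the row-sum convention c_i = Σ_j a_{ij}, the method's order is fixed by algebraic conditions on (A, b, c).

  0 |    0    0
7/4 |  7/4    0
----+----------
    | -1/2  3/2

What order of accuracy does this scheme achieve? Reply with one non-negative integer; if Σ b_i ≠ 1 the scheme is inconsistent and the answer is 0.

b = (-1/2, 3/2)
c = (0, 7/4)
Σ b_i: (-1/2)·1 + 3/2·1 = 1 ✓
b·c: 3/2·7/4 = 21/8 ≠ 1/2 ⇒ order 1.

1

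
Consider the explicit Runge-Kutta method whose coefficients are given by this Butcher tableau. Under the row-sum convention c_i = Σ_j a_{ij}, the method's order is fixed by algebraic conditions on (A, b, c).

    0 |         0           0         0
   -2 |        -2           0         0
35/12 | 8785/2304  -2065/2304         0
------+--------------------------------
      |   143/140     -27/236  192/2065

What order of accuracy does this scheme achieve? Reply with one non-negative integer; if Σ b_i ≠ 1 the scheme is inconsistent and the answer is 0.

3

b = (143/140, -27/236, 192/2065)
c = (0, -2, 35/12)
Ac = (0, 0, 2065/1152)
Σ b_i: 143/140·1 + (-27/236)·1 + 192/2065·1 = 1 ✓
b·c: (-27/236)·(-2) + 192/2065·35/12 = 1/2 ✓
b·c²: (-27/236)·4 + 192/2065·1225/144 = 1/3 ✓
b·Ac: 192/2065·2065/1152 = 1/6 ✓; 3 stages ⇒ order 3.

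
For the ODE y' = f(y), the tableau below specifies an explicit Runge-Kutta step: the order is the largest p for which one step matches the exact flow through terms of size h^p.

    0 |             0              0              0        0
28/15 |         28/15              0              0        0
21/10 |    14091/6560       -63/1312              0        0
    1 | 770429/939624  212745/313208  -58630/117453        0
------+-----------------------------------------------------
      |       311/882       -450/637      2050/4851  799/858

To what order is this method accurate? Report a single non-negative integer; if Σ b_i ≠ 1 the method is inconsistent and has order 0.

b = (311/882, -450/637, 2050/4851, 799/858)
c = (0, 28/15, 21/10, 1)
Ac = (0, 0, -147/1640, 351/1598)
Σ b_i: 311/882·1 + (-450/637)·1 + 2050/4851·1 + 799/858·1 = 1 ✓
b·c: (-450/637)·28/15 + 2050/4851·21/10 + 799/858·1 = 1/2 ✓
b·c²: (-450/637)·784/225 + 2050/4851·441/100 + 799/858·1 = 1/3 ✓
b·Ac: 2050/4851·(-147/1640) + 799/858·351/1598 = 1/6 ✓
b·c³: (-450/637)·21952/3375 + 2050/4851·9261/1000 + 799/858·1 = 1/4 ✓
b·(c∘Ac): 2050/4851·(-3087/16400) + 799/858·351/1598 = 1/8 ✓
b·Ac²: 2050/4851·(-343/2050) + 799/858·793/4794 = 1/12 ✓
b·A²c: 799/858·143/3196 = 1/24 ✓; 4 stages ⇒ order 4.

4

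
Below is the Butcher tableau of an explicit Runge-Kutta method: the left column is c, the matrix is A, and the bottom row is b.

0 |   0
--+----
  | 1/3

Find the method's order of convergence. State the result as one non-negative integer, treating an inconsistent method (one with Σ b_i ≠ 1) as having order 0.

b = (1/3)
c = (0)
Σ b_i: 1/3·1 = 1/3 ≠ 1 ⇒ order 0.

0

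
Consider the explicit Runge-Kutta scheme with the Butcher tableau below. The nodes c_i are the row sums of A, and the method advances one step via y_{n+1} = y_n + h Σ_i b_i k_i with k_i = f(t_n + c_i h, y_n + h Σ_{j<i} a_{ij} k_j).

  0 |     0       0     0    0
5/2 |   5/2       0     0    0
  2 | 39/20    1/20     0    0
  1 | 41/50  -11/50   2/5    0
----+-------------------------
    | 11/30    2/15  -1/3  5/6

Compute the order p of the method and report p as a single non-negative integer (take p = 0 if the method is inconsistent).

b = (11/30, 2/15, -1/3, 5/6)
c = (0, 5/2, 2, 1)
Ac = (0, 0, 1/8, 1/4)
Σ b_i: 11/30·1 + 2/15·1 + (-1/3)·1 + 5/6·1 = 1 ✓
b·c: 2/15·5/2 + (-1/3)·2 + 5/6·1 = 1/2 ✓
b·c²: 2/15·25/4 + (-1/3)·4 + 5/6·1 = 1/3 ✓
b·Ac: (-1/3)·1/8 + 5/6·1/4 = 1/6 ✓
b·c³: 2/15·125/8 + (-1/3)·8 + 5/6·1 = 1/4 ✓
b·(c∘Ac): (-1/3)·1/4 + 5/6·1/4 = 1/8 ✓
b·Ac²: (-1/3)·5/16 + 5/6·9/40 = 1/12 ✓
b·A²c: 5/6·1/20 = 1/24 ✓; 4 stages ⇒ order 4.

4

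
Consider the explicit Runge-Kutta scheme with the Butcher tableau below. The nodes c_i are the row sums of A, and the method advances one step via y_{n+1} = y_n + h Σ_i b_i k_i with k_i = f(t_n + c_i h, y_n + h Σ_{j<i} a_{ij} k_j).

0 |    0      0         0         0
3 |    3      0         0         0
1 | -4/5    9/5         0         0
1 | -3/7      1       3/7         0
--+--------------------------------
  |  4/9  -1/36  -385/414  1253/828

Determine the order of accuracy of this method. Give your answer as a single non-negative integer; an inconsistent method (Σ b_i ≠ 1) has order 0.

3

b = (4/9, -1/36, -385/414, 1253/828)
c = (0, 3, 1, 1)
Ac = (0, 0, 27/5, 24/7)
Σ b_i: 4/9·1 + (-1/36)·1 + (-385/414)·1 + 1253/828·1 = 1 ✓
b·c: (-1/36)·3 + (-385/414)·1 + 1253/828·1 = 1/2 ✓
b·c²: (-1/36)·9 + (-385/414)·1 + 1253/828·1 = 1/3 ✓
b·Ac: (-385/414)·27/5 + 1253/828·24/7 = 1/6 ✓
b·c³: (-1/36)·27 + (-385/414)·1 + 1253/828·1 = -1/6 ≠ 1/4 ⇒ order 3.
b·(c∘Ac): (-385/414)·27/5 + 1253/828·24/7 = 1/6 ≠ 1/8
b·Ac²: (-385/414)·81/5 + 1253/828·66/7 = -55/69 ≠ 1/12
b·A²c: 1253/828·81/35 = 1611/460 ≠ 1/24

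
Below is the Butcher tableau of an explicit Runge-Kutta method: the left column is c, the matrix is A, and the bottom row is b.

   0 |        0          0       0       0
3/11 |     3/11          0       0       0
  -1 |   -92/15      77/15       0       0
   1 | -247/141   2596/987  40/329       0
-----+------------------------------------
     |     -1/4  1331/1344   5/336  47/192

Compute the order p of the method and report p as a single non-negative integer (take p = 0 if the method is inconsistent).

b = (-1/4, 1331/1344, 5/336, 47/192)
c = (0, 3/11, -1, 1)
Ac = (0, 0, 7/5, 28/47)
Σ b_i: (-1/4)·1 + 1331/1344·1 + 5/336·1 + 47/192·1 = 1 ✓
b·c: 1331/1344·3/11 + 5/336·(-1) + 47/192·1 = 1/2 ✓
b·c²: 1331/1344·9/121 + 5/336·1 + 47/192·1 = 1/3 ✓
b·Ac: 5/336·7/5 + 47/192·28/47 = 1/6 ✓
b·c³: 1331/1344·27/1331 + 5/336·(-1) + 47/192·1 = 1/4 ✓
b·(c∘Ac): 5/336·(-7/5) + 47/192·28/47 = 1/8 ✓
b·Ac²: 5/336·21/55 + 47/192·164/517 = 1/12 ✓
b·A²c: 47/192·8/47 = 1/24 ✓; 4 stages ⇒ order 4.

4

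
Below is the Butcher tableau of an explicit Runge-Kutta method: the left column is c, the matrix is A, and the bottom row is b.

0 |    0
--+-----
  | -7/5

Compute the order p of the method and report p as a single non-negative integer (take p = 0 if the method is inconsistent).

b = (-7/5)
c = (0)
Σ b_i: (-7/5)·1 = -7/5 ≠ 1 ⇒ order 0.

0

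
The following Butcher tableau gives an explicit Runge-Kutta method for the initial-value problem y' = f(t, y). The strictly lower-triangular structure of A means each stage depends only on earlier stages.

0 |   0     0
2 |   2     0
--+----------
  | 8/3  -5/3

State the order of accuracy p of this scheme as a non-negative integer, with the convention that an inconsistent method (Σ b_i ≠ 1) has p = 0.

1

b = (8/3, -5/3)
c = (0, 2)
Σ b_i: 8/3·1 + (-5/3)·1 = 1 ✓
b·c: (-5/3)·2 = -10/3 ≠ 1/2 ⇒ order 1.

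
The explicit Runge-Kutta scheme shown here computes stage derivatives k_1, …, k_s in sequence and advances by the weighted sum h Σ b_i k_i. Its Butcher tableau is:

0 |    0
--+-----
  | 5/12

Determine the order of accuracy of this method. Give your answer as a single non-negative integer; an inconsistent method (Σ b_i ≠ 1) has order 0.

b = (5/12)
c = (0)
Σ b_i: 5/12·1 = 5/12 ≠ 1 ⇒ order 0.

0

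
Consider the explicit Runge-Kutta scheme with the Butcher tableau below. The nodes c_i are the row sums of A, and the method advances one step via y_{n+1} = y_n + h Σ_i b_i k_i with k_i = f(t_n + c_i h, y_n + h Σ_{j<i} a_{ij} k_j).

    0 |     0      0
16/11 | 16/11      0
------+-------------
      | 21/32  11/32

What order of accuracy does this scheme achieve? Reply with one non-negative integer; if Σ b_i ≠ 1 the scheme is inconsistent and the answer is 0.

2

b = (21/32, 11/32)
c = (0, 16/11)
Σ b_i: 21/32·1 + 11/32·1 = 1 ✓
b·c: 11/32·16/11 = 1/2 ✓; 2 stages ⇒ order 2.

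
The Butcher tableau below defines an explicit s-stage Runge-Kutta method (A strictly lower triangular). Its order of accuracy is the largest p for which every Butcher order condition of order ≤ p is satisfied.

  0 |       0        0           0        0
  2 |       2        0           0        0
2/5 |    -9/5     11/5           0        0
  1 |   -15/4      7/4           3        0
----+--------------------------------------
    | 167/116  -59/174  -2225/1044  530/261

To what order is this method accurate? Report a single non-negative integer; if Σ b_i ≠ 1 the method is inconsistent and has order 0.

3

b = (167/116, -59/174, -2225/1044, 530/261)
c = (0, 2, 2/5, 1)
Ac = (0, 0, 22/5, 47/10)
Σ b_i: 167/116·1 + (-59/174)·1 + (-2225/1044)·1 + 530/261·1 = 1 ✓
b·c: (-59/174)·2 + (-2225/1044)·2/5 + 530/261·1 = 1/2 ✓
b·c²: (-59/174)·4 + (-2225/1044)·4/25 + 530/261·1 = 1/3 ✓
b·Ac: (-2225/1044)·22/5 + 530/261·47/10 = 1/6 ✓
b·c³: (-59/174)·8 + (-2225/1044)·8/125 + 530/261·1 = -356/435 ≠ 1/4 ⇒ order 3.
b·(c∘Ac): (-2225/1044)·44/25 + 530/261·47/10 = 168/29 ≠ 1/8
b·Ac²: (-2225/1044)·44/5 + 530/261·187/25 = -517/145 ≠ 1/12
b·A²c: 530/261·66/5 = 2332/87 ≠ 1/24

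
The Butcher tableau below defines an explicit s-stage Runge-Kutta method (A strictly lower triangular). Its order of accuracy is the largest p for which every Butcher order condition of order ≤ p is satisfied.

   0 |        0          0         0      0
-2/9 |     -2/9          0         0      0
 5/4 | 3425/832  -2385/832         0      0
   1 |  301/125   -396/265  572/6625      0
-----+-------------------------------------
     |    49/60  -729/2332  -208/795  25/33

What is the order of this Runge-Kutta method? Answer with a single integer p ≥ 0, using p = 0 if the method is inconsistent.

4

b = (49/60, -729/2332, -208/795, 25/33)
c = (0, -2/9, 5/4, 1)
Ac = (0, 0, 265/416, 11/25)
Σ b_i: 49/60·1 + (-729/2332)·1 + (-208/795)·1 + 25/33·1 = 1 ✓
b·c: (-729/2332)·(-2/9) + (-208/795)·5/4 + 25/33·1 = 1/2 ✓
b·c²: (-729/2332)·4/81 + (-208/795)·25/16 + 25/33·1 = 1/3 ✓
b·Ac: (-208/795)·265/416 + 25/33·11/25 = 1/6 ✓
b·c³: (-729/2332)·(-8/729) + (-208/795)·125/64 + 25/33·1 = 1/4 ✓
b·(c∘Ac): (-208/795)·1325/1664 + 25/33·11/25 = 1/8 ✓
b·Ac²: (-208/795)·(-265/1872) + 25/33·11/180 = 1/12 ✓
b·A²c: 25/33·11/200 = 1/24 ✓; 4 stages ⇒ order 4.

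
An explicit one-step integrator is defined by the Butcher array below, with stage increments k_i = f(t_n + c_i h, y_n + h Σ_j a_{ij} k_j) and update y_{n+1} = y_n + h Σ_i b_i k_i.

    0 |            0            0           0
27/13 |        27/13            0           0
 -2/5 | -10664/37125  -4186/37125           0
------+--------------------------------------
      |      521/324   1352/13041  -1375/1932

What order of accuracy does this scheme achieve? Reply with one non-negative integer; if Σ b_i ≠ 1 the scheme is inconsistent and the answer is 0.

3

b = (521/324, 1352/13041, -1375/1932)
c = (0, 27/13, -2/5)
Ac = (0, 0, -322/1375)
Σ b_i: 521/324·1 + 1352/13041·1 + (-1375/1932)·1 = 1 ✓
b·c: 1352/13041·27/13 + (-1375/1932)·(-2/5) = 1/2 ✓
b·c²: 1352/13041·729/169 + (-1375/1932)·4/25 = 1/3 ✓
b·Ac: (-1375/1932)·(-322/1375) = 1/6 ✓; 3 stages ⇒ order 3.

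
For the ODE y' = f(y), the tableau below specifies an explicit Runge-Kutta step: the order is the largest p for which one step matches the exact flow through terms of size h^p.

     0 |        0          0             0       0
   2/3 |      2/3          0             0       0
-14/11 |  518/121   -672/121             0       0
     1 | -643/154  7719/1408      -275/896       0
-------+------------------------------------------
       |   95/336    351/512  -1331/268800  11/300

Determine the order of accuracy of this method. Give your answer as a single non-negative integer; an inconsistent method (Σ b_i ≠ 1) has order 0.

4

b = (95/336, 351/512, -1331/268800, 11/300)
c = (0, 2/3, -14/11, 1)
Ac = (0, 0, -448/121, 89/22)
Σ b_i: 95/336·1 + 351/512·1 + (-1331/268800)·1 + 11/300·1 = 1 ✓
b·c: 351/512·2/3 + (-1331/268800)·(-14/11) + 11/300·1 = 1/2 ✓
b·c²: 351/512·4/9 + (-1331/268800)·196/121 + 11/300·1 = 1/3 ✓
b·Ac: (-1331/268800)·(-448/121) + 11/300·89/22 = 1/6 ✓
b·c³: 351/512·8/27 + (-1331/268800)·(-2744/1331) + 11/300·1 = 1/4 ✓
b·(c∘Ac): (-1331/268800)·6272/1331 + 11/300·89/22 = 1/8 ✓
b·Ac²: (-1331/268800)·(-896/363) + 11/300·64/33 = 1/12 ✓
b·A²c: 11/300·25/22 = 1/24 ✓; 4 stages ⇒ order 4.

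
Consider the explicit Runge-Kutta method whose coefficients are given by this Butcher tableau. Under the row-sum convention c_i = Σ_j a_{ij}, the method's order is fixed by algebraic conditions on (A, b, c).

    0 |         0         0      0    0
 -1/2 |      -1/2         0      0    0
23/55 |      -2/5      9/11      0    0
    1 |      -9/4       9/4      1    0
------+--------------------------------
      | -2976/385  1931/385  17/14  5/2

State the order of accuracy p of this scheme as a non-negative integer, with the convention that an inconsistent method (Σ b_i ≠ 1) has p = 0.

b = (-2976/385, 1931/385, 17/14, 5/2)
c = (0, -1/2, 23/55, 1)
Ac = (0, 0, -9/22, -311/440)
Σ b_i: (-2976/385)·1 + 1931/385·1 + 17/14·1 + 5/2·1 = 1 ✓
b·c: 1931/385·(-1/2) + 17/14·23/55 + 5/2·1 = 1/2 ✓
b·c²: 1931/385·1/4 + 17/14·529/3025 + 5/2·1 = 335941/84700 ≠ 1/3 ⇒ order 2.
b·Ac: 17/14·(-9/22) + 5/2·(-311/440) = -2789/1232 ≠ 1/6

2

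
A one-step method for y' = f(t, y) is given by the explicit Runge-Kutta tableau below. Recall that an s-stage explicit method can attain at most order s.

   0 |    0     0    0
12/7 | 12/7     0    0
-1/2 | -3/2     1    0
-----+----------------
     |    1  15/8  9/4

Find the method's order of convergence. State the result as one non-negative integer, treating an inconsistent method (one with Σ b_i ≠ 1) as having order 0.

b = (1, 15/8, 9/4)
c = (0, 12/7, -1/2)
Ac = (0, 0, 12/7)
Σ b_i: 1·1 + 15/8·1 + 9/4·1 = 41/8 ≠ 1 ⇒ order 0.

0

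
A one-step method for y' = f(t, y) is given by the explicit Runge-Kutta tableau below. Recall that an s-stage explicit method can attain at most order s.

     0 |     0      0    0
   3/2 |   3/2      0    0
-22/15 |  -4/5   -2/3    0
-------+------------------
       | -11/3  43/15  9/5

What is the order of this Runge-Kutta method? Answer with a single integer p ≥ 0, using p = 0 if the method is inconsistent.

b = (-11/3, 43/15, 9/5)
c = (0, 3/2, -22/15)
Ac = (0, 0, -1)
Σ b_i: (-11/3)·1 + 43/15·1 + 9/5·1 = 1 ✓
b·c: 43/15·3/2 + 9/5·(-22/15) = 83/50 ≠ 1/2 ⇒ order 1.

1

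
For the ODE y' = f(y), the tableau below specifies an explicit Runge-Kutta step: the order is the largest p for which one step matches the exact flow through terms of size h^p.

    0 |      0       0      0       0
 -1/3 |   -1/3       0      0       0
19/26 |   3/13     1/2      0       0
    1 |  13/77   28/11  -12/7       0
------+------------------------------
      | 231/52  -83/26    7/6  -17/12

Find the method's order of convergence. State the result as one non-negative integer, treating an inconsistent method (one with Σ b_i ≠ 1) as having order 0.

2

b = (231/52, -83/26, 7/6, -17/12)
c = (0, -1/3, 19/26, 1)
Ac = (0, 0, -1/6, -6310/3003)
Σ b_i: 231/52·1 + (-83/26)·1 + 7/6·1 + (-17/12)·1 = 1 ✓
b·c: (-83/26)·(-1/3) + 7/6·19/26 + (-17/12)·1 = 1/2 ✓
b·c²: (-83/26)·1/9 + 7/6·361/676 + (-17/12)·1 = -13973/12168 ≠ 1/3 ⇒ order 2.
b·Ac: 7/6·(-1/6) + (-17/12)·(-6310/3003) = 33421/12012 ≠ 1/6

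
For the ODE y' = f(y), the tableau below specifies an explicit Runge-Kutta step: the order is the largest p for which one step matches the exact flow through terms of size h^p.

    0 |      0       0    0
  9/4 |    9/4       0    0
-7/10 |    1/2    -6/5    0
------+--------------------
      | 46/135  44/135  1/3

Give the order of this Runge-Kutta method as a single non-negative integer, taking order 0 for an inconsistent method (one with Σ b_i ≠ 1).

2

b = (46/135, 44/135, 1/3)
c = (0, 9/4, -7/10)
Ac = (0, 0, -27/10)
Σ b_i: 46/135·1 + 44/135·1 + 1/3·1 = 1 ✓
b·c: 44/135·9/4 + 1/3·(-7/10) = 1/2 ✓
b·c²: 44/135·81/16 + 1/3·49/100 = 136/75 ≠ 1/3 ⇒ order 2.
b·Ac: 1/3·(-27/10) = -9/10 ≠ 1/6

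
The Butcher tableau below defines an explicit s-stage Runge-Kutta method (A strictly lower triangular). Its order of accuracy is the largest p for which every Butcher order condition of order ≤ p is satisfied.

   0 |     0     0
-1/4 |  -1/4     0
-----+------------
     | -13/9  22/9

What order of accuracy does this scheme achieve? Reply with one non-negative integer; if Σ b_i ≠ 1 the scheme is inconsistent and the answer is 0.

1

b = (-13/9, 22/9)
c = (0, -1/4)
Σ b_i: (-13/9)·1 + 22/9·1 = 1 ✓
b·c: 22/9·(-1/4) = -11/18 ≠ 1/2 ⇒ order 1.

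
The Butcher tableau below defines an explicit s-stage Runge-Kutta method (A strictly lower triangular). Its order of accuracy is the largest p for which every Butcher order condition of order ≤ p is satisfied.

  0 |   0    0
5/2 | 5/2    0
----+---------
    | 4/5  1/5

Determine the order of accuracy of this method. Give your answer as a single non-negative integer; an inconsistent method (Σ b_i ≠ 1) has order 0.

b = (4/5, 1/5)
c = (0, 5/2)
Σ b_i: 4/5·1 + 1/5·1 = 1 ✓
b·c: 1/5·5/2 = 1/2 ✓; 2 stages ⇒ order 2.

2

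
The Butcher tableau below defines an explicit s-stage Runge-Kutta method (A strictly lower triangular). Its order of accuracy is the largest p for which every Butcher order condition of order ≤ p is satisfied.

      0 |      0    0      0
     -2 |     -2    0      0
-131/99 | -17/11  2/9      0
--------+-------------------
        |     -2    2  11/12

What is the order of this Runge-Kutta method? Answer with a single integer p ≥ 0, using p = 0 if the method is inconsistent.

b = (-2, 2, 11/12)
c = (0, -2, -131/99)
Ac = (0, 0, -4/9)
Σ b_i: (-2)·1 + 2·1 + 11/12·1 = 11/12 ≠ 1 ⇒ order 0.

0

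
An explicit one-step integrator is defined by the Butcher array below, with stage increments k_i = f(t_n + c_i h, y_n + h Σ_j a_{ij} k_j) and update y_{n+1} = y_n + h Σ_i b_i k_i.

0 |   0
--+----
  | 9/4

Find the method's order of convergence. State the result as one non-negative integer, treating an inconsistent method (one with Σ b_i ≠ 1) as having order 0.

0

b = (9/4)
c = (0)
Σ b_i: 9/4·1 = 9/4 ≠ 1 ⇒ order 0.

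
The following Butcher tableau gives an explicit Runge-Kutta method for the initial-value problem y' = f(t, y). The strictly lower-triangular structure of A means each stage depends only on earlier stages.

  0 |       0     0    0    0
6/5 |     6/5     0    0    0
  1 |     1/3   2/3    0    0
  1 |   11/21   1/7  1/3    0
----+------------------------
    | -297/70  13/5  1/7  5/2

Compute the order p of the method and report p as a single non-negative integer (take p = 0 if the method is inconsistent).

1

b = (-297/70, 13/5, 1/7, 5/2)
c = (0, 6/5, 1, 1)
Ac = (0, 0, 4/5, 53/105)
Σ b_i: (-297/70)·1 + 13/5·1 + 1/7·1 + 5/2·1 = 1 ✓
b·c: 13/5·6/5 + 1/7·1 + 5/2·1 = 2017/350 ≠ 1/2 ⇒ order 1.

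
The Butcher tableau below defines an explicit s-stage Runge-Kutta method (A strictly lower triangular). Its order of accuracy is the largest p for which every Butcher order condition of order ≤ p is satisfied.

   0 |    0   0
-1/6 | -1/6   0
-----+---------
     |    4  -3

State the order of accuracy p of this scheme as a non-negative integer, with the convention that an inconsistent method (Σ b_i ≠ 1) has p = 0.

b = (4, -3)
c = (0, -1/6)
Σ b_i: 4·1 + (-3)·1 = 1 ✓
b·c: (-3)·(-1/6) = 1/2 ✓; 2 stages ⇒ order 2.

2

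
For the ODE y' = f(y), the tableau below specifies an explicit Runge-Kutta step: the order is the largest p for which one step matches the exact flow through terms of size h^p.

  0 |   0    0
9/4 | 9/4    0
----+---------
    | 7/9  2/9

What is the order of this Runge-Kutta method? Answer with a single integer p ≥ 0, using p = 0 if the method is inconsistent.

2

b = (7/9, 2/9)
c = (0, 9/4)
Σ b_i: 7/9·1 + 2/9·1 = 1 ✓
b·c: 2/9·9/4 = 1/2 ✓; 2 stages ⇒ order 2.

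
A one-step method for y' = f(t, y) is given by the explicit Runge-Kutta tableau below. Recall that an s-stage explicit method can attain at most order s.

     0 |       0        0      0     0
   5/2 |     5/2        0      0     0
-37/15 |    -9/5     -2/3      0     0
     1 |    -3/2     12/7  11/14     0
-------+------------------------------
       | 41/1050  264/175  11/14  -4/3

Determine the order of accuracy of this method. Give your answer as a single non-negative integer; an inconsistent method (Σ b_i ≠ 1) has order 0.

b = (41/1050, 264/175, 11/14, -4/3)
c = (0, 5/2, -37/15, 1)
Ac = (0, 0, -5/3, 493/210)
Σ b_i: 41/1050·1 + 264/175·1 + 11/14·1 + (-4/3)·1 = 1 ✓
b·c: 264/175·5/2 + 11/14·(-37/15) + (-4/3)·1 = 1/2 ✓
b·c²: 264/175·25/4 + 11/14·1369/225 + (-4/3)·1 = 40559/3150 ≠ 1/3 ⇒ order 2.
b·Ac: 11/14·(-5/3) + (-4/3)·493/210 = -2797/630 ≠ 1/6

2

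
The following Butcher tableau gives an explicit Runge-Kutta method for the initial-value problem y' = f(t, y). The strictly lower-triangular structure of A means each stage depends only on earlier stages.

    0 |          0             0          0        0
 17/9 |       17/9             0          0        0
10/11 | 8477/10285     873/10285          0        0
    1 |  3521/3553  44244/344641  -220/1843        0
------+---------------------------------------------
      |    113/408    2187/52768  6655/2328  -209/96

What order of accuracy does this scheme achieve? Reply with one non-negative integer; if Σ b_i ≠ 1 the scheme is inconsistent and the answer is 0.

4

b = (113/408, 2187/52768, 6655/2328, -209/96)
c = (0, 17/9, 10/11, 1)
Ac = (0, 0, 97/605, 28/209)
Σ b_i: 113/408·1 + 2187/52768·1 + 6655/2328·1 + (-209/96)·1 = 1 ✓
b·c: 2187/52768·17/9 + 6655/2328·10/11 + (-209/96)·1 = 1/2 ✓
b·c²: 2187/52768·289/81 + 6655/2328·100/121 + (-209/96)·1 = 1/3 ✓
b·Ac: 6655/2328·97/605 + (-209/96)·28/209 = 1/6 ✓
b·c³: 2187/52768·4913/729 + 6655/2328·1000/1331 + (-209/96)·1 = 1/4 ✓
b·(c∘Ac): 6655/2328·194/1331 + (-209/96)·28/209 = 1/8 ✓
b·Ac²: 6655/2328·1649/5445 + (-209/96)·676/1881 = 1/12 ✓
b·A²c: (-209/96)·(-4/209) = 1/24 ✓; 4 stages ⇒ order 4.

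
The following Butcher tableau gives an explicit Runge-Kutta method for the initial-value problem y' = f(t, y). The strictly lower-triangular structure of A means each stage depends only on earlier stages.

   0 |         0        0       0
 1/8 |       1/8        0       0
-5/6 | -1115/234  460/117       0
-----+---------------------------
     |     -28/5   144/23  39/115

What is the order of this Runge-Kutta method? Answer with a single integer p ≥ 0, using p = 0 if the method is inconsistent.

3

b = (-28/5, 144/23, 39/115)
c = (0, 1/8, -5/6)
Ac = (0, 0, 115/234)
Σ b_i: (-28/5)·1 + 144/23·1 + 39/115·1 = 1 ✓
b·c: 144/23·1/8 + 39/115·(-5/6) = 1/2 ✓
b·c²: 144/23·1/64 + 39/115·25/36 = 1/3 ✓
b·Ac: 39/115·115/234 = 1/6 ✓; 3 stages ⇒ order 3.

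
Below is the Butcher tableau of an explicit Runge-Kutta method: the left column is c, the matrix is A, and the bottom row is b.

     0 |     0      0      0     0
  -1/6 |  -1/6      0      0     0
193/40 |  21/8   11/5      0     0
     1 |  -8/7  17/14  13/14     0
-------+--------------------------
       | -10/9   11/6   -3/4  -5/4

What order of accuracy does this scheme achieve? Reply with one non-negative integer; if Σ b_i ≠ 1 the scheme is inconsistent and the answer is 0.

b = (-10/9, 11/6, -3/4, -5/4)
c = (0, -1/6, 193/40, 1)
Ac = (0, 0, -11/30, 7187/1680)
Σ b_i: (-10/9)·1 + 11/6·1 + (-3/4)·1 + (-5/4)·1 = -23/18 ≠ 1 ⇒ order 0.

0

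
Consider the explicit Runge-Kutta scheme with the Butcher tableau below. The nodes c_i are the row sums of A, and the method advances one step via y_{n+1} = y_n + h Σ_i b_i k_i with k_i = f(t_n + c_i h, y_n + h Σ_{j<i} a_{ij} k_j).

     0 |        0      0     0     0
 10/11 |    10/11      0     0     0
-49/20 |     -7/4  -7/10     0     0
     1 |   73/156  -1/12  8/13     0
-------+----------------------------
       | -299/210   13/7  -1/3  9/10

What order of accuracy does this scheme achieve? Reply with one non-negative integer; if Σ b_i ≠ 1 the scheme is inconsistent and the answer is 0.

b = (-299/210, 13/7, -1/3, 9/10)
c = (0, 10/11, -49/20, 1)
Ac = (0, 0, -7/11, -6793/4290)
Σ b_i: (-299/210)·1 + 13/7·1 + (-1/3)·1 + 9/10·1 = 1 ✓
b·c: 13/7·10/11 + (-1/3)·(-49/20) + 9/10·1 = 15731/4620 ≠ 1/2 ⇒ order 1.

1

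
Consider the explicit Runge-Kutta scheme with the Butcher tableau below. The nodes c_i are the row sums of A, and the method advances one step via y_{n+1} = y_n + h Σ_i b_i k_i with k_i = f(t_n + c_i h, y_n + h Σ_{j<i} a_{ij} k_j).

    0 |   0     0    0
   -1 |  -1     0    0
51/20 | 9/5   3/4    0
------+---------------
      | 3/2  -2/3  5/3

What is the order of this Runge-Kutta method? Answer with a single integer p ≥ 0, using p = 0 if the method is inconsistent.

b = (3/2, -2/3, 5/3)
c = (0, -1, 51/20)
Ac = (0, 0, -3/4)
Σ b_i: 3/2·1 + (-2/3)·1 + 5/3·1 = 5/2 ≠ 1 ⇒ order 0.

0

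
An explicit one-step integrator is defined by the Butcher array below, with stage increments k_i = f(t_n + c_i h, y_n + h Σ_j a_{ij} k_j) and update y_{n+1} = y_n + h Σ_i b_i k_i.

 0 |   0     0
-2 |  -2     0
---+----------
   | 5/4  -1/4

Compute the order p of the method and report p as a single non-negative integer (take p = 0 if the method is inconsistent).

2

b = (5/4, -1/4)
c = (0, -2)
Σ b_i: 5/4·1 + (-1/4)·1 = 1 ✓
b·c: (-1/4)·(-2) = 1/2 ✓; 2 stages ⇒ order 2.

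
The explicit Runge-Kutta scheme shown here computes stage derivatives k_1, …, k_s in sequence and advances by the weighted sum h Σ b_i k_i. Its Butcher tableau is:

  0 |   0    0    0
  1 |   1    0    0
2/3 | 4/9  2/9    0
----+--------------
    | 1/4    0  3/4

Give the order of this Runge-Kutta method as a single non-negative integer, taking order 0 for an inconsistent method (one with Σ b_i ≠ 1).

b = (1/4, 0, 3/4)
c = (0, 1, 2/3)
Ac = (0, 0, 2/9)
Σ b_i: 1/4·1 + 3/4·1 = 1 ✓
b·c: 3/4·2/3 = 1/2 ✓
b·c²: 3/4·4/9 = 1/3 ✓
b·Ac: 3/4·2/9 = 1/6 ✓; 3 stages ⇒ order 3.

3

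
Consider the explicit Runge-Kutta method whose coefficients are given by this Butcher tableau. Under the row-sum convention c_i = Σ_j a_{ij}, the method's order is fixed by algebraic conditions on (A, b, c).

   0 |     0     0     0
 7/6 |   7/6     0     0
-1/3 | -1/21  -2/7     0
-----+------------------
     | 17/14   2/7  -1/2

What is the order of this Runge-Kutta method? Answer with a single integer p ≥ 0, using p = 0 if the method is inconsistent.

3

b = (17/14, 2/7, -1/2)
c = (0, 7/6, -1/3)
Ac = (0, 0, -1/3)
Σ b_i: 17/14·1 + 2/7·1 + (-1/2)·1 = 1 ✓
b·c: 2/7·7/6 + (-1/2)·(-1/3) = 1/2 ✓
b·c²: 2/7·49/36 + (-1/2)·1/9 = 1/3 ✓
b·Ac: (-1/2)·(-1/3) = 1/6 ✓; 3 stages ⇒ order 3.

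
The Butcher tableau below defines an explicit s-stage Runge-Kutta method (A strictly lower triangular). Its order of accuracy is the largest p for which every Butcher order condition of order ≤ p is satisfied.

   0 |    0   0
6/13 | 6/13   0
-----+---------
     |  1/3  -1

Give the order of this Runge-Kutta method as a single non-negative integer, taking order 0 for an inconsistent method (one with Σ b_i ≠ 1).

0

b = (1/3, -1)
c = (0, 6/13)
Σ b_i: 1/3·1 + (-1)·1 = -2/3 ≠ 1 ⇒ order 0.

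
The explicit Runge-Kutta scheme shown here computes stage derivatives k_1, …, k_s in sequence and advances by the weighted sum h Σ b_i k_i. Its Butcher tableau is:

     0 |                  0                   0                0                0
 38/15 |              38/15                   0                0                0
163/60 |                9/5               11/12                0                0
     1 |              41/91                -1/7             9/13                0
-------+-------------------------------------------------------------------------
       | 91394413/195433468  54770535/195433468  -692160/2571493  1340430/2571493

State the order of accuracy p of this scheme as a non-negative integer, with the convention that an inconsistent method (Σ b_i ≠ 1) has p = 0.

b = (91394413/195433468, 54770535/195433468, -692160/2571493, 1340430/2571493)
c = (0, 38/15, 163/60, 1)
Ac = (0, 0, 209/90, 8293/5460)
Σ b_i: 91394413/195433468·1 + 54770535/195433468·1 + (-692160/2571493)·1 + 1340430/2571493·1 = 1 ✓
b·c: 54770535/195433468·38/15 + (-692160/2571493)·163/60 + 1340430/2571493·1 = 1/2 ✓
b·c²: 54770535/195433468·1444/225 + (-692160/2571493)·26569/3600 + 1340430/2571493·1 = 1/3 ✓
b·Ac: (-692160/2571493)·209/90 + 1340430/2571493·8293/5460 = 1/6 ✓
b·c³: 54770535/195433468·54872/3375 + (-692160/2571493)·4330747/216000 + 1340430/2571493·1 = -184583419/578585925 ≠ 1/4 ⇒ order 3.
b·(c∘Ac): (-692160/2571493)·34067/5400 + 1340430/2571493·8293/5460 = -209763077/231434370 ≠ 1/8
b·Ac²: (-692160/2571493)·3971/675 + 1340430/2571493·274699/65520 = 557255543/925737480 ≠ 1/12
b·A²c: 1340430/2571493·209/130 = 2154999/2571493 ≠ 1/24

3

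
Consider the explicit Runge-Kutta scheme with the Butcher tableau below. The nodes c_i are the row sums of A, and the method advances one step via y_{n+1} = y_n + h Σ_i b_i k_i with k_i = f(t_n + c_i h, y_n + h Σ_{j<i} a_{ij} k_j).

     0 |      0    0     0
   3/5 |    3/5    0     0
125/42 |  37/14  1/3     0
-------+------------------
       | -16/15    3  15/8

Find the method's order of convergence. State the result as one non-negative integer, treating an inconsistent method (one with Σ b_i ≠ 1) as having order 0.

0

b = (-16/15, 3, 15/8)
c = (0, 3/5, 125/42)
Ac = (0, 0, 1/5)
Σ b_i: (-16/15)·1 + 3·1 + 15/8·1 = 457/120 ≠ 1 ⇒ order 0.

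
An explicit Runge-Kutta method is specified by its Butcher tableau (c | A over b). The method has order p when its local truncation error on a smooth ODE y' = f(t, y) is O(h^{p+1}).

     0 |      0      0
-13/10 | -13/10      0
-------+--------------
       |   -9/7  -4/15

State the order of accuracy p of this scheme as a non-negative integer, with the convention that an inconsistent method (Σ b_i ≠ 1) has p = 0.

0

b = (-9/7, -4/15)
c = (0, -13/10)
Σ b_i: (-9/7)·1 + (-4/15)·1 = -163/105 ≠ 1 ⇒ order 0.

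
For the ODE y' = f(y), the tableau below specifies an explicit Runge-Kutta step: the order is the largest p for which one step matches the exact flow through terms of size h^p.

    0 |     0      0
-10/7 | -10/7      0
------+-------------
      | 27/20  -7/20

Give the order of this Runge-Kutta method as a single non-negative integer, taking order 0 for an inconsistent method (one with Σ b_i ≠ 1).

b = (27/20, -7/20)
c = (0, -10/7)
Σ b_i: 27/20·1 + (-7/20)·1 = 1 ✓
b·c: (-7/20)·(-10/7) = 1/2 ✓; 2 stages ⇒ order 2.

2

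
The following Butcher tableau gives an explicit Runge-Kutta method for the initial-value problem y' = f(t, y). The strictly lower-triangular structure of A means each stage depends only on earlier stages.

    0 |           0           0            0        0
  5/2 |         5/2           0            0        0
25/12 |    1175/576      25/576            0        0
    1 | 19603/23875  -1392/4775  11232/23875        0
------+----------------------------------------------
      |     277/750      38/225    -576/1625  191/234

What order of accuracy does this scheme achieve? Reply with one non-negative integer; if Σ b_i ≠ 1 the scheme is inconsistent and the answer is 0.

b = (277/750, 38/225, -576/1625, 191/234)
c = (0, 5/2, 25/12, 1)
Ac = (0, 0, 125/1152, 48/191)
Σ b_i: 277/750·1 + 38/225·1 + (-576/1625)·1 + 191/234·1 = 1 ✓
b·c: 38/225·5/2 + (-576/1625)·25/12 + 191/234·1 = 1/2 ✓
b·c²: 38/225·25/4 + (-576/1625)·625/144 + 191/234·1 = 1/3 ✓
b·Ac: (-576/1625)·125/1152 + 191/234·48/191 = 1/6 ✓
b·c³: 38/225·125/8 + (-576/1625)·15625/1728 + 191/234·1 = 1/4 ✓
b·(c∘Ac): (-576/1625)·3125/13824 + 191/234·48/191 = 1/8 ✓
b·Ac²: (-576/1625)·625/2304 + 191/234·42/191 = 1/12 ✓
b·A²c: 191/234·39/764 = 1/24 ✓; 4 stages ⇒ order 4.

4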